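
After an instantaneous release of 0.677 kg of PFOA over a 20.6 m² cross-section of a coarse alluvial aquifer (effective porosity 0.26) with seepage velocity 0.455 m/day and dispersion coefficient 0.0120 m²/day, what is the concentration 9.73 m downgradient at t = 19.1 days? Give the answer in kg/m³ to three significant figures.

0.0229 kg/m³

For an instantaneous plane source, C(x,t) = M/(n_e·A·√(4πDt)) · exp(−(x−vt)²/(4Dt)), with n_e·A the pore (flow) area.
Plume center vt = 0.455 × 19.1 = 8.6905 m, so the well at 9.73 m is 1.0395 m downgradient of the peak.
√(4πDt) = 1.697 m, giving peak height M/(n_e·A·√(4πDt)) = 0.677/(0.26 × 20.6 × 1.697) = 0.07448 kg/m³.
(x−vt)²/(4Dt) = (1.0395)²/(4 × 0.0120 × 19.1) = 1.179; exp(−1.179) = 0.3076.
C = 0.07448 × 0.3076 = 0.0229 kg/m³.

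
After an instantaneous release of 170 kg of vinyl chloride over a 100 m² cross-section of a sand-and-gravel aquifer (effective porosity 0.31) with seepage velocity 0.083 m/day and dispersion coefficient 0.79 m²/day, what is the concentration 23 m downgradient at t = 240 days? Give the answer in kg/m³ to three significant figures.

0.111 kg/m³

For an instantaneous plane source, C(x,t) = M/(n_e·A·√(4πDt)) · exp(−(x−vt)²/(4Dt)), with n_e·A the pore (flow) area.
Plume center vt = 0.083 × 240 = 19.92 m, so the well at 23 m is 3.08 m downgradient of the peak.
√(4πDt) = 48.81 m, giving peak height M/(n_e·A·√(4πDt)) = 170/(0.31 × 100 × 48.81) = 0.1124 kg/m³.
(x−vt)²/(4Dt) = (3.08)²/(4 × 0.79 × 240) = 0.01251; exp(−0.01251) = 0.9876.
C = 0.1124 × 0.9876 = 0.111 kg/m³.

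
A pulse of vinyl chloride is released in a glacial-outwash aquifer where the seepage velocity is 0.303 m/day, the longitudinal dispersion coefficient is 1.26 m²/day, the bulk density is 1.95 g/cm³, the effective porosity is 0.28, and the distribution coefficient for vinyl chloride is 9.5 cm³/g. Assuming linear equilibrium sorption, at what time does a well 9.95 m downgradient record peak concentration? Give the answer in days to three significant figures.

Retardation factor R = 1 + ρ_b·K_d/n = 1 + 1.95 × 9.5/0.28 = 67.16.
Sorption retards both mechanisms: v_R = v/R = 0.004512 m/day, D_R = D/R = 0.01876 m²/day.
Peak time from v_R²t² + 2D_R t − x² = 0: t = (√(D_R² + v_R²x²) − D_R)/v_R².
√(D_R² + v_R²x²) = √(0.01876² + 0.004512² × 9.95²) = 0.04866; v_R² = 2.036e-05.
t = (0.04866 − 0.01876)/2.036e-05 = 1470 days.

1470 days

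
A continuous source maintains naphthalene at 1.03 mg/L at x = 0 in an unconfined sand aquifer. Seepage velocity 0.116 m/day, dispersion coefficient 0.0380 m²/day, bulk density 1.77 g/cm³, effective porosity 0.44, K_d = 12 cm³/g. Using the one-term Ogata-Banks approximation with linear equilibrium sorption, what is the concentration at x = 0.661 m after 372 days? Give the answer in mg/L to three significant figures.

Retardation factor R = 1 + ρ_b·K_d/n = 1 + 1.77 × 12/0.44 = 49.27.
Sorption retards both mechanisms: v_R = v/R = 0.002354 m/day, D_R = D/R = 0.0007713 m²/day.
v_R·t = 0.002354 × 372 = 0.875688 m; 2√(D_R t) = 1.071 m; argument = (0.661 − 0.875688)/1.071 = -0.2005.
C = C₀ × ½·erfc(-0.2005) = 1.03 × 0.6116 = 0.630 mg/L.

0.630 mg/L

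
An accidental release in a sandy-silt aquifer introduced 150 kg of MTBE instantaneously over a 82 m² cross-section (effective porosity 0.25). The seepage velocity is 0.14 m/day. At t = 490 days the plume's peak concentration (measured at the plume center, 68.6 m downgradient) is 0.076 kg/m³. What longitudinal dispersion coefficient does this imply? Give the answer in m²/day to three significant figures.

1.51 m²/day

At the plume center C_max = M/(n_e·A·√(4πDt)), so D = M²/(4πt·(n_e·A·C_max)²).
n_e·A·C_max = 0.25 × 82 × 0.076 = 1.558 kg/m.
D = 150²/(4π × 490 × 1.558²) = 1.51 m²/day.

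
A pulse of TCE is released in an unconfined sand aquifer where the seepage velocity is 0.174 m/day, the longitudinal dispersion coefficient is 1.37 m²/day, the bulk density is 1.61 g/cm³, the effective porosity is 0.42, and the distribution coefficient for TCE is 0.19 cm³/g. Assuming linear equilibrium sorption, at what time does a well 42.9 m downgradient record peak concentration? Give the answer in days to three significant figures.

Retardation factor R = 1 + ρ_b·K_d/n = 1 + 1.61 × 0.19/0.42 = 1.728.
Sorption retards both mechanisms: v_R = v/R = 0.1007 m/day, D_R = D/R = 0.7928 m²/day.
Peak time from v_R²t² + 2D_R t − x² = 0: t = (√(D_R² + v_R²x²) − D_R)/v_R².
√(D_R² + v_R²x²) = √(0.7928² + 0.1007² × 42.9²) = 4.392; v_R² = 0.01014.
t = (4.392 − 0.7928)/0.01014 = 355 days.

355 days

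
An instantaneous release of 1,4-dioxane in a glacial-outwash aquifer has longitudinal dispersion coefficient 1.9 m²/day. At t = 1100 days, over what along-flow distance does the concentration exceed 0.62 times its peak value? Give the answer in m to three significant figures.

126 m

The plume is Gaussian with σ = √(2Dt) = √(2 × 1.9 × 1100) = 64.65 m.
C/C_peak = exp(−Δx²/(2σ²)) = 0.62 ⇒ Δx = σ·√(−2 ln 0.62) = 64.65 × 0.9778 = 63.21 m.
Width = 2Δx = 126 m.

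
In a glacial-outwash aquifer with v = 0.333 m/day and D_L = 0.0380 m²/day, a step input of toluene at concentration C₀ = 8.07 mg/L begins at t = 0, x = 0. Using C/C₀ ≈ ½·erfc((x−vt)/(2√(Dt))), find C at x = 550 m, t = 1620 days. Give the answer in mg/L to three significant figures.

For a continuous step input, C/C₀ ≈ ½·erfc((x−vt)/(2√(Dt))).
vt = 0.333 × 1620 = 539.46 m and 2√(Dt) = 2√(0.0380 × 1620) = 15.69 m.
Argument (x−vt)/(2√(Dt)) = (550 − 539.46)/15.69 = 0.6718; ½·erfc(0.6718) = 0.1710.
C = 8.07 × 0.1710 = 1.38 mg/L.

1.38 mg/L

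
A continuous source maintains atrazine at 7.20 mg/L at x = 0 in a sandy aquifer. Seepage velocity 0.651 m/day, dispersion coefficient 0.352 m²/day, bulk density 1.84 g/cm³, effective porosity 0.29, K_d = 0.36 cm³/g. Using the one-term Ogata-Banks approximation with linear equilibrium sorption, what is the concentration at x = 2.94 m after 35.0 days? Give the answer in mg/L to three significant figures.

Retardation factor R = 1 + ρ_b·K_d/n = 1 + 1.84 × 0.36/0.29 = 3.284.
Sorption retards both mechanisms: v_R = v/R = 0.1982 m/day, D_R = D/R = 0.1072 m²/day.
v_R·t = 0.1982 × 35.0 = 6.937 m; 2√(D_R t) = 3.874 m; argument = (2.94 − 6.937)/3.874 = -1.032.
C = C₀ × ½·erfc(-1.032) = 7.20 × 0.9278 = 6.68 mg/L.

6.68 mg/L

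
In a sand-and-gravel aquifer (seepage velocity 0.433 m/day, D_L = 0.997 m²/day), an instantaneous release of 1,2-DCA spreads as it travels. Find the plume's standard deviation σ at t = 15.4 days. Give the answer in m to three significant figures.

5.54 m

Dispersive spreading gives a Gaussian with σ² = 2Dt; advection only shifts the center.
σ = √(2 × 0.997 × 15.4) = 5.54 m.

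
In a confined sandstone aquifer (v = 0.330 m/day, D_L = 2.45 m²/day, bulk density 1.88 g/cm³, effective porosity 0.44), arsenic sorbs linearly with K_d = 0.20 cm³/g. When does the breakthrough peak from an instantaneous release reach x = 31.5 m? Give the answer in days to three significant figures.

Retardation factor R = 1 + ρ_b·K_d/n = 1 + 1.88 × 0.20/0.44 = 1.855.
Sorption retards both mechanisms: v_R = v/R = 0.1779 m/day, D_R = D/R = 1.321 m²/day.
Peak time from v_R²t² + 2D_R t − x² = 0: t = (√(D_R² + v_R²x²) − D_R)/v_R².
√(D_R² + v_R²x²) = √(1.321² + 0.1779² × 31.5²) = 5.757; v_R² = 0.03165.
t = (5.757 − 1.321)/0.03165 = 140 days.

140 days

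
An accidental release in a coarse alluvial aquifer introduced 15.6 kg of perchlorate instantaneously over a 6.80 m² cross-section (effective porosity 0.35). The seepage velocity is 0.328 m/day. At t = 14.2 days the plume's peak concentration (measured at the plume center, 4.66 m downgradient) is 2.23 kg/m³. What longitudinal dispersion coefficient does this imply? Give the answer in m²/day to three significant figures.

At the plume center C_max = M/(n_e·A·√(4πDt)), so D = M²/(4πt·(n_e·A·C_max)²).
n_e·A·C_max = 0.35 × 6.80 × 2.23 = 5.307 kg/m.
D = 15.6²/(4π × 14.2 × 5.307²) = 0.0484 m²/day.

0.0484 m²/day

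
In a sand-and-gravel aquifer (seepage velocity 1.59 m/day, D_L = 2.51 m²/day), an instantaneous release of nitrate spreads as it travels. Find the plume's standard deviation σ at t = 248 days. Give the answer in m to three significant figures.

Dispersive spreading gives a Gaussian with σ² = 2Dt; advection only shifts the center.
σ = √(2 × 2.51 × 248) = 35.3 m.

35.3 m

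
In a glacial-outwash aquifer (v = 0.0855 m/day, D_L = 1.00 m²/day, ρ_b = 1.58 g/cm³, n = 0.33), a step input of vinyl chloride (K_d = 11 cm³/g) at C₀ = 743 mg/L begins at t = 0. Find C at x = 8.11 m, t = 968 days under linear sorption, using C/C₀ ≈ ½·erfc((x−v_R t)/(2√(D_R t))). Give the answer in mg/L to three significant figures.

Retardation factor R = 1 + ρ_b·K_d/n = 1 + 1.58 × 11/0.33 = 53.67.
Sorption retards both mechanisms: v_R = v/R = 0.001593 m/day, D_R = D/R = 0.01863 m²/day.
v_R·t = 0.001593 × 968 = 1.542024 m; 2√(D_R t) = 8.493 m; argument = (8.11 − 1.542024)/8.493 = 0.7733.
C = C₀ × ½·erfc(0.7733) = 743 × 0.1371 = 102 mg/L.

102 mg/L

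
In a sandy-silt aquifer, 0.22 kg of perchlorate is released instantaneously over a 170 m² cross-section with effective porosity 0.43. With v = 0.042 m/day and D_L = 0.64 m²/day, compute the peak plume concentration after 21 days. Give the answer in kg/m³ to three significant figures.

The peak of an instantaneous 1D plume sits at x = vt; there the Gaussian factor is 1 and C_max = M/(n_e·A·√(4πDt)), where n_e·A is the pore area the mass is dissolved in.
√(4πDt) = √(4π × 0.64 × 21) = 13.00 m, so C_max = 0.22/(0.43 × 170 × 13.00) = 0.000232 kg/m³.

0.000232 kg/m³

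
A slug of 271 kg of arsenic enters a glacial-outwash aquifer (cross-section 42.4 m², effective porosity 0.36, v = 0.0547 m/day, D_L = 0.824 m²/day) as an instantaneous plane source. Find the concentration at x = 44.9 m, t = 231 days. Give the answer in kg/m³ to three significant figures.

0.0925 kg/m³

For an instantaneous plane source, C(x,t) = M/(n_e·A·√(4πDt)) · exp(−(x−vt)²/(4Dt)), with n_e·A the pore (flow) area.
Plume center vt = 0.0547 × 231 = 12.6357 m, so the well at 44.9 m is 32.2643 m downgradient of the peak.
√(4πDt) = 48.91 m, giving peak height M/(n_e·A·√(4πDt)) = 271/(0.36 × 42.4 × 48.91) = 0.3630 kg/m³.
(x−vt)²/(4Dt) = (32.2643)²/(4 × 0.824 × 231) = 1.367; exp(−1.367) = 0.2549.
C = 0.3630 × 0.2549 = 0.0925 kg/m³.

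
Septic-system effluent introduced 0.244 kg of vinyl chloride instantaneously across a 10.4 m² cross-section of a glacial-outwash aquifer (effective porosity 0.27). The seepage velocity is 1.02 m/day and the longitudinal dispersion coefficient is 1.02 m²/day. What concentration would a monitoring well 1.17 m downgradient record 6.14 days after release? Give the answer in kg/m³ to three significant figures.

For an instantaneous plane source, C(x,t) = M/(n_e·A·√(4πDt)) · exp(−(x−vt)²/(4Dt)), with n_e·A the pore (flow) area.
Plume center vt = 1.02 × 6.14 = 6.2628 m, so the well at 1.17 m is 5.0928 m upgradient of the peak.
√(4πDt) = 8.871 m, giving peak height M/(n_e·A·√(4πDt)) = 0.244/(0.27 × 10.4 × 8.871) = 0.009795 kg/m³.
(x−vt)²/(4Dt) = (-5.0928)²/(4 × 1.02 × 6.14) = 1.035; exp(−1.035) = 0.3552.
C = 0.009795 × 0.3552 = 0.00348 kg/m³.

0.00348 kg/m³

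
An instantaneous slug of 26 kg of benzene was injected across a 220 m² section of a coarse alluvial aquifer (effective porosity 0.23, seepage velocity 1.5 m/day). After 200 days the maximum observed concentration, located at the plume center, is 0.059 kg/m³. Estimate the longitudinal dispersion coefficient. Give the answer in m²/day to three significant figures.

0.0302 m²/day

At the plume center C_max = M/(n_e·A·√(4πDt)), so D = M²/(4πt·(n_e·A·C_max)²).
n_e·A·C_max = 0.23 × 220 × 0.059 = 2.985 kg/m.
D = 26²/(4π × 200 × 2.985²) = 0.0302 m²/day.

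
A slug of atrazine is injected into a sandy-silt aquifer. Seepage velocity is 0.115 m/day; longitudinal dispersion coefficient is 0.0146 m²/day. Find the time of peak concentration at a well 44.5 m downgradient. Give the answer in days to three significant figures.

386 days

For the 1D instantaneous-source solution, setting ∂C/∂t = 0 at fixed x gives v²t² + 2Dt − x² = 0, so t = (√(D² + v²x²) − D)/v².
√(D² + v²x²) = √(0.0146² + 0.115² × 44.5²) = 5.118; v² = 0.013225.
t = (5.118 − 0.0146)/0.013225 = 386 days (vs. the pure-advection estimate x/v = 387 d).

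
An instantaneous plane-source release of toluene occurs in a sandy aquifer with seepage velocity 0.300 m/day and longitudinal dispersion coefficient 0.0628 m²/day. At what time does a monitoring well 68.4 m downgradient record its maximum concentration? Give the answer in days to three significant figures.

For the 1D instantaneous-source solution, setting ∂C/∂t = 0 at fixed x gives v²t² + 2Dt − x² = 0, so t = (√(D² + v²x²) − D)/v².
√(D² + v²x²) = √(0.0628² + 0.300² × 68.4²) = 20.52; v² = 0.09.
t = (20.52 − 0.0628)/0.09 = 227 days (vs. the pure-advection estimate x/v = 228 d).

227 days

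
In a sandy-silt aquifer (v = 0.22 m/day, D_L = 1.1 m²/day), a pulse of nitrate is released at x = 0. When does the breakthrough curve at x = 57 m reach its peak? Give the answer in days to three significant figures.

For the 1D instantaneous-source solution, setting ∂C/∂t = 0 at fixed x gives v²t² + 2Dt − x² = 0, so t = (√(D² + v²x²) − D)/v².
√(D² + v²x²) = √(1.1² + 0.22² × 57²) = 12.59; v² = 0.0484.
t = (12.59 − 1.1)/0.0484 = 237 days (vs. the pure-advection estimate x/v = 259 d).

237 days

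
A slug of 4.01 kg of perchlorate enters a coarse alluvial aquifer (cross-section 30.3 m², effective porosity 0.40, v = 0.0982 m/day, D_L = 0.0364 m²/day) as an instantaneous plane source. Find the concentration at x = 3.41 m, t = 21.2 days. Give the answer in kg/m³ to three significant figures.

For an instantaneous plane source, C(x,t) = M/(n_e·A·√(4πDt)) · exp(−(x−vt)²/(4Dt)), with n_e·A the pore (flow) area.
Plume center vt = 0.0982 × 21.2 = 2.08184 m, so the well at 3.41 m is 1.32816 m downgradient of the peak.
√(4πDt) = 3.114 m, giving peak height M/(n_e·A·√(4πDt)) = 4.01/(0.40 × 30.3 × 3.114) = 0.1062 kg/m³.
(x−vt)²/(4Dt) = (1.32816)²/(4 × 0.0364 × 21.2) = 0.5715; exp(−0.5715) = 0.5647.
C = 0.1062 × 0.5647 = 0.0600 kg/m³.

0.0600 kg/m³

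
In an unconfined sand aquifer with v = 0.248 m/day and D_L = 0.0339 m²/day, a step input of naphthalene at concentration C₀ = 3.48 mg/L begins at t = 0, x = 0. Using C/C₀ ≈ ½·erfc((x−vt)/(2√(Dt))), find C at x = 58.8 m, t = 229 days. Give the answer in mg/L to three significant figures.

1.06 mg/L

For a continuous step input, C/C₀ ≈ ½·erfc((x−vt)/(2√(Dt))).
vt = 0.248 × 229 = 56.792 m and 2√(Dt) = 2√(0.0339 × 229) = 5.572 m.
Argument (x−vt)/(2√(Dt)) = (58.8 − 56.792)/5.572 = 0.3604; ½·erfc(0.3604) = 0.3051.
C = 3.48 × 0.3051 = 1.06 mg/L.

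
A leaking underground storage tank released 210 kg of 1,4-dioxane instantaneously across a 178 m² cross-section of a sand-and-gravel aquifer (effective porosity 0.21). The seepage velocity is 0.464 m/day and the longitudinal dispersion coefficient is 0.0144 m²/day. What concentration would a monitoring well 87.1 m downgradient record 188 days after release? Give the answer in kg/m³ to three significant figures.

0.962 kg/m³

For an instantaneous plane source, C(x,t) = M/(n_e·A·√(4πDt)) · exp(−(x−vt)²/(4Dt)), with n_e·A the pore (flow) area.
Plume center vt = 0.464 × 188 = 87.232 m, so the well at 87.1 m is 0.132 m upgradient of the peak.
√(4πDt) = 5.833 m, giving peak height M/(n_e·A·√(4πDt)) = 210/(0.21 × 178 × 5.833) = 0.9631 kg/m³.
(x−vt)²/(4Dt) = (-0.132)²/(4 × 0.0144 × 188) = 0.001609; exp(−0.001609) = 0.9984.
C = 0.9631 × 0.9984 = 0.962 kg/m³.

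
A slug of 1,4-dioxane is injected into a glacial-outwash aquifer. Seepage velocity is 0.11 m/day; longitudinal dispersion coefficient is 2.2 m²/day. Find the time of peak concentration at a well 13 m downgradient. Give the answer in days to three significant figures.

35.0 days

For the 1D instantaneous-source solution, setting ∂C/∂t = 0 at fixed x gives v²t² + 2Dt − x² = 0, so t = (√(D² + v²x²) − D)/v².
√(D² + v²x²) = √(2.2² + 0.11² × 13²) = 2.624; v² = 0.0121.
t = (2.624 − 2.2)/0.0121 = 35.0 days (vs. the pure-advection estimate x/v = 118 d).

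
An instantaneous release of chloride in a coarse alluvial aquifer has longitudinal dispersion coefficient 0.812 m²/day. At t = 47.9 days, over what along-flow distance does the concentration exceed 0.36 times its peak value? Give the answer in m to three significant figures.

25.2 m

The plume is Gaussian with σ = √(2Dt) = √(2 × 0.812 × 47.9) = 8.820 m.
C/C_peak = exp(−Δx²/(2σ²)) = 0.36 ⇒ Δx = σ·√(−2 ln 0.36) = 8.820 × 1.429 = 12.60 m.
Width = 2Δx = 25.2 m.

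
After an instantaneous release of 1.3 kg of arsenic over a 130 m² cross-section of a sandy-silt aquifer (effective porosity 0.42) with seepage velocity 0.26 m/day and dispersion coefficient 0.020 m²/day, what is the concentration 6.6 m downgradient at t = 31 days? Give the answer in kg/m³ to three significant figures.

For an instantaneous plane source, C(x,t) = M/(n_e·A·√(4πDt)) · exp(−(x−vt)²/(4Dt)), with n_e·A the pore (flow) area.
Plume center vt = 0.26 × 31 = 8.06 m, so the well at 6.6 m is 1.46 m upgradient of the peak.
√(4πDt) = 2.791 m, giving peak height M/(n_e·A·√(4πDt)) = 1.3/(0.42 × 130 × 2.791) = 0.008531 kg/m³.
(x−vt)²/(4Dt) = (-1.46)²/(4 × 0.020 × 31) = 0.8595; exp(−0.8595) = 0.4234.
C = 0.008531 × 0.4234 = 0.00361 kg/m³.

0.00361 kg/m³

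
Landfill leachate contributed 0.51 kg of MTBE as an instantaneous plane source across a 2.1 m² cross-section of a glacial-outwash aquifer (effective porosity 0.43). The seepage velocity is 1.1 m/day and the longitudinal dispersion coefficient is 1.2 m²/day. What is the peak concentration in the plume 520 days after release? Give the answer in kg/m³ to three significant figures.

0.00638 kg/m³

The peak of an instantaneous 1D plume sits at x = vt; there the Gaussian factor is 1 and C_max = M/(n_e·A·√(4πDt)), where n_e·A is the pore area the mass is dissolved in.
√(4πDt) = √(4π × 1.2 × 520) = 88.55 m, so C_max = 0.51/(0.43 × 2.1 × 88.55) = 0.00638 kg/m³.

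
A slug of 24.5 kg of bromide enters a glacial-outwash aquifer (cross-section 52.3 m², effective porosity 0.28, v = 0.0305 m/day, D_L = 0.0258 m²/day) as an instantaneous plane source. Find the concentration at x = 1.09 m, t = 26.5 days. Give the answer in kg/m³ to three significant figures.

For an instantaneous plane source, C(x,t) = M/(n_e·A·√(4πDt)) · exp(−(x−vt)²/(4Dt)), with n_e·A the pore (flow) area.
Plume center vt = 0.0305 × 26.5 = 0.80825 m, so the well at 1.09 m is 0.28175 m downgradient of the peak.
√(4πDt) = 2.931 m, giving peak height M/(n_e·A·√(4πDt)) = 24.5/(0.28 × 52.3 × 2.931) = 0.5708 kg/m³.
(x−vt)²/(4Dt) = (0.28175)²/(4 × 0.0258 × 26.5) = 0.02903; exp(−0.02903) = 0.9714.
C = 0.5708 × 0.9714 = 0.554 kg/m³.

0.554 kg/m³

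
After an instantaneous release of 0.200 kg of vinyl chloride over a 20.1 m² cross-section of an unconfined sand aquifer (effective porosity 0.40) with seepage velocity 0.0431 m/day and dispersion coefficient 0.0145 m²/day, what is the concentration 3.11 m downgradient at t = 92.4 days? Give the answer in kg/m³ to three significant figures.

0.00526 kg/m³

For an instantaneous plane source, C(x,t) = M/(n_e·A·√(4πDt)) · exp(−(x−vt)²/(4Dt)), with n_e·A the pore (flow) area.
Plume center vt = 0.0431 × 92.4 = 3.98244 m, so the well at 3.11 m is 0.87244 m upgradient of the peak.
√(4πDt) = 4.103 m, giving peak height M/(n_e·A·√(4πDt)) = 0.200/(0.40 × 20.1 × 4.103) = 0.006063 kg/m³.
(x−vt)²/(4Dt) = (-0.87244)²/(4 × 0.0145 × 92.4) = 0.1420; exp(−0.1420) = 0.8676.
C = 0.006063 × 0.8676 = 0.00526 kg/m³.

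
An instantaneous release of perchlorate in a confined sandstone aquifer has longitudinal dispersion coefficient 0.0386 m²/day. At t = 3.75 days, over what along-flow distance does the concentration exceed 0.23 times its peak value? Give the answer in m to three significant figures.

The plume is Gaussian with σ = √(2Dt) = √(2 × 0.0386 × 3.75) = 0.5381 m.
C/C_peak = exp(−Δx²/(2σ²)) = 0.23 ⇒ Δx = σ·√(−2 ln 0.23) = 0.5381 × 1.714 = 0.9223 m.
Width = 2Δx = 1.84 m.

1.84 m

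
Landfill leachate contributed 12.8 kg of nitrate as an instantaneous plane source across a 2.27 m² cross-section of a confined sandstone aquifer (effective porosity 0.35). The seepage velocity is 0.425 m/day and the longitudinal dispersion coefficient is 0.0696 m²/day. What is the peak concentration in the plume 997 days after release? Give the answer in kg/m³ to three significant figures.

The peak of an instantaneous 1D plume sits at x = vt; there the Gaussian factor is 1 and C_max = M/(n_e·A·√(4πDt)), where n_e·A is the pore area the mass is dissolved in.
√(4πDt) = √(4π × 0.0696 × 997) = 29.53 m, so C_max = 12.8/(0.35 × 2.27 × 29.53) = 0.546 kg/m³.

0.546 kg/m³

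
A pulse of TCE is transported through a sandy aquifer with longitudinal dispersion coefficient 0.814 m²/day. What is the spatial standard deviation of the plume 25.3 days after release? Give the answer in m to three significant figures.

6.42 m

Dispersive spreading gives a Gaussian with σ² = 2Dt; advection only shifts the center.
σ = √(2 × 0.814 × 25.3) = 6.42 m.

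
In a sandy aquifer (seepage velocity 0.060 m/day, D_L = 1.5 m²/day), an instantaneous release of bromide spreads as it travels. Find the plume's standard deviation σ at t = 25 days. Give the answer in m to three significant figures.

Dispersive spreading gives a Gaussian with σ² = 2Dt; advection only shifts the center.
σ = √(2 × 1.5 × 25) = 8.66 m.

8.66 m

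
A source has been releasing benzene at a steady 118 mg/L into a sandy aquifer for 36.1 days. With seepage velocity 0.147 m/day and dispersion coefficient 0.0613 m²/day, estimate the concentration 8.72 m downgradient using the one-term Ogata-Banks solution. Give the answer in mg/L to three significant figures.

For a continuous step input, C/C₀ ≈ ½·erfc((x−vt)/(2√(Dt))).
vt = 0.147 × 36.1 = 5.3067 m and 2√(Dt) = 2√(0.0613 × 36.1) = 2.975 m.
Argument (x−vt)/(2√(Dt)) = (8.72 − 5.3067)/2.975 = 1.147; ½·erfc(1.147) = 0.05239.
C = 118 × 0.05239 = 6.18 mg/L.

6.18 mg/L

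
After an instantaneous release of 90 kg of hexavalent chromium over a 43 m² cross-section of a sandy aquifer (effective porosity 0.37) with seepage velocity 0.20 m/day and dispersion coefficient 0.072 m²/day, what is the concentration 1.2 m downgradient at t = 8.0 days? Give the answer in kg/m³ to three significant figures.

1.96 kg/m³

For an instantaneous plane source, C(x,t) = M/(n_e·A·√(4πDt)) · exp(−(x−vt)²/(4Dt)), with n_e·A the pore (flow) area.
Plume center vt = 0.20 × 8.0 = 1.6 m, so the well at 1.2 m is 0.4 m upgradient of the peak.
√(4πDt) = 2.690 m, giving peak height M/(n_e·A·√(4πDt)) = 90/(0.37 × 43 × 2.690) = 2.103 kg/m³.
(x−vt)²/(4Dt) = (-0.4)²/(4 × 0.072 × 8.0) = 0.06944; exp(−0.06944) = 0.9329.
C = 2.103 × 0.9329 = 1.96 kg/m³.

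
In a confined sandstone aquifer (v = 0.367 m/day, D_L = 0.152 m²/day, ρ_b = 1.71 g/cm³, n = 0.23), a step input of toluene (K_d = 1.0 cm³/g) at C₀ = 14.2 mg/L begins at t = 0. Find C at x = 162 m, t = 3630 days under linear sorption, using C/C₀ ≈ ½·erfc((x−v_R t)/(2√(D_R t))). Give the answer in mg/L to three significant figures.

Retardation factor R = 1 + ρ_b·K_d/n = 1 + 1.71 × 1.0/0.23 = 8.435.
Sorption retards both mechanisms: v_R = v/R = 0.04351 m/day, D_R = D/R = 0.01802 m²/day.
v_R·t = 0.04351 × 3630 = 157.9413 m; 2√(D_R t) = 16.18 m; argument = (162 − 157.9413)/16.18 = 0.2508.
C = C₀ × ½·erfc(0.2508) = 14.2 × 0.3614 = 5.13 mg/L.

5.13 mg/L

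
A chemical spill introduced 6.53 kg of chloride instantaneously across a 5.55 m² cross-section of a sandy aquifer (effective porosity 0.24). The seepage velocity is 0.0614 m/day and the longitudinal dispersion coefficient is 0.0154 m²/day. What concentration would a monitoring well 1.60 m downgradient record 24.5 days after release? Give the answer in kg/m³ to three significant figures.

2.24 kg/m³

For an instantaneous plane source, C(x,t) = M/(n_e·A·√(4πDt)) · exp(−(x−vt)²/(4Dt)), with n_e·A the pore (flow) area.
Plume center vt = 0.0614 × 24.5 = 1.5043 m, so the well at 1.60 m is 0.0957 m downgradient of the peak.
√(4πDt) = 2.177 m, giving peak height M/(n_e·A·√(4πDt)) = 6.53/(0.24 × 5.55 × 2.177) = 2.252 kg/m³.
(x−vt)²/(4Dt) = (0.0957)²/(4 × 0.0154 × 24.5) = 0.006068; exp(−0.006068) = 0.9940.
C = 2.252 × 0.9940 = 2.24 kg/m³.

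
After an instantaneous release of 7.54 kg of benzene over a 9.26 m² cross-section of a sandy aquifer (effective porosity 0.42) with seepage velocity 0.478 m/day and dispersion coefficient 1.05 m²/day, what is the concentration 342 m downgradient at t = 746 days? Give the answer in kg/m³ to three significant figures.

0.0183 kg/m³

For an instantaneous plane source, C(x,t) = M/(n_e·A·√(4πDt)) · exp(−(x−vt)²/(4Dt)), with n_e·A the pore (flow) area.
Plume center vt = 0.478 × 746 = 356.588 m, so the well at 342 m is 14.588 m upgradient of the peak.
√(4πDt) = 99.21 m, giving peak height M/(n_e·A·√(4πDt)) = 7.54/(0.42 × 9.26 × 99.21) = 0.01954 kg/m³.
(x−vt)²/(4Dt) = (-14.588)²/(4 × 1.05 × 746) = 0.06792; exp(−0.06792) = 0.9343.
C = 0.01954 × 0.9343 = 0.0183 kg/m³.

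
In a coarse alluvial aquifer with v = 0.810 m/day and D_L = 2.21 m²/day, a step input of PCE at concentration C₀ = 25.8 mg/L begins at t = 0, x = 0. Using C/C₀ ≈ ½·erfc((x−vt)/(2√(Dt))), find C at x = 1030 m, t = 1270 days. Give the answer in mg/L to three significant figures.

12.7 mg/L

For a continuous step input, C/C₀ ≈ ½·erfc((x−vt)/(2√(Dt))).
vt = 0.810 × 1270 = 1028.7 m and 2√(Dt) = 2√(2.21 × 1270) = 106.0 m.
Argument (x−vt)/(2√(Dt)) = (1030 − 1028.7)/106.0 = 0.01226; ½·erfc(0.01226) = 0.4931.
C = 25.8 × 0.4931 = 12.7 mg/L.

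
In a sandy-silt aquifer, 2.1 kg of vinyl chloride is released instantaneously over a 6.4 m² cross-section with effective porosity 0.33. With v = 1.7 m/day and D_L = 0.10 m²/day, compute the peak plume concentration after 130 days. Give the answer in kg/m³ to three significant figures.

0.0778 kg/m³

The peak of an instantaneous 1D plume sits at x = vt; there the Gaussian factor is 1 and C_max = M/(n_e·A·√(4πDt)), where n_e·A is the pore area the mass is dissolved in.
√(4πDt) = √(4π × 0.10 × 130) = 12.78 m, so C_max = 2.1/(0.33 × 6.4 × 12.78) = 0.0778 kg/m³.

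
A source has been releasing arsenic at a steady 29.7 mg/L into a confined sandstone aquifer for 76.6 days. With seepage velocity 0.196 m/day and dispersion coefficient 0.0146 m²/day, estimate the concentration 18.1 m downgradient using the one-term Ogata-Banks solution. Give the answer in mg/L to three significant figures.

For a continuous step input, C/C₀ ≈ ½·erfc((x−vt)/(2√(Dt))).
vt = 0.196 × 76.6 = 15.0136 m and 2√(Dt) = 2√(0.0146 × 76.6) = 2.115 m.
Argument (x−vt)/(2√(Dt)) = (18.1 − 15.0136)/2.115 = 1.459; ½·erfc(1.459) = 0.01954.
C = 29.7 × 0.01954 = 0.580 mg/L.

0.580 mg/L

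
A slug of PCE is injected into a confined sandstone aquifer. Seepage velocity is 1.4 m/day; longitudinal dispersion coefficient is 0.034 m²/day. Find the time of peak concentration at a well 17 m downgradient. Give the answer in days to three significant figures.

For the 1D instantaneous-source solution, setting ∂C/∂t = 0 at fixed x gives v²t² + 2Dt − x² = 0, so t = (√(D² + v²x²) − D)/v².
√(D² + v²x²) = √(0.034² + 1.4² × 17²) = 23.80; v² = 1.96.
t = (23.80 − 0.034)/1.96 = 12.1 days (vs. the pure-advection estimate x/v = 12.1 d).

12.1 days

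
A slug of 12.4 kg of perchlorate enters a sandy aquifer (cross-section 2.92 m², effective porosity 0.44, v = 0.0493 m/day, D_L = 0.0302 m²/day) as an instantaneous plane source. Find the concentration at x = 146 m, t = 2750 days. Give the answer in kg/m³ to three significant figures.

For an instantaneous plane source, C(x,t) = M/(n_e·A·√(4πDt)) · exp(−(x−vt)²/(4Dt)), with n_e·A the pore (flow) area.
Plume center vt = 0.0493 × 2750 = 135.575 m, so the well at 146 m is 10.425 m downgradient of the peak.
√(4πDt) = 32.31 m, giving peak height M/(n_e·A·√(4πDt)) = 12.4/(0.44 × 2.92 × 32.31) = 0.2987 kg/m³.
(x−vt)²/(4Dt) = (10.425)²/(4 × 0.0302 × 2750) = 0.3272; exp(−0.3272) = 0.7209.
C = 0.2987 × 0.7209 = 0.215 kg/m³.

0.215 kg/m³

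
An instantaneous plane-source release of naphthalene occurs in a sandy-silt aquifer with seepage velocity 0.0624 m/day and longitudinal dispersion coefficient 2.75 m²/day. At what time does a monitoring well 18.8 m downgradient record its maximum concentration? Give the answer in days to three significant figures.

For the 1D instantaneous-source solution, setting ∂C/∂t = 0 at fixed x gives v²t² + 2Dt − x² = 0, so t = (√(D² + v²x²) − D)/v².
√(D² + v²x²) = √(2.75² + 0.0624² × 18.8²) = 2.990; v² = 0.00389376.
t = (2.990 − 2.75)/0.00389376 = 61.6 days (vs. the pure-advection estimate x/v = 301 d).

61.6 days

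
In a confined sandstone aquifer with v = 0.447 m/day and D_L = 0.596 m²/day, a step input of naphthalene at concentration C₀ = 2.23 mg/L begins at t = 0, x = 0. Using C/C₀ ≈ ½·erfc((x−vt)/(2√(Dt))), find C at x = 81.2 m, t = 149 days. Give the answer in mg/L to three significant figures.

0.305 mg/L

For a continuous step input, C/C₀ ≈ ½·erfc((x−vt)/(2√(Dt))).
vt = 0.447 × 149 = 66.603 m and 2√(Dt) = 2√(0.596 × 149) = 18.85 m.
Argument (x−vt)/(2√(Dt)) = (81.2 − 66.603)/18.85 = 0.7744; ½·erfc(0.7744) = 0.1367.
C = 2.23 × 0.1367 = 0.305 mg/L.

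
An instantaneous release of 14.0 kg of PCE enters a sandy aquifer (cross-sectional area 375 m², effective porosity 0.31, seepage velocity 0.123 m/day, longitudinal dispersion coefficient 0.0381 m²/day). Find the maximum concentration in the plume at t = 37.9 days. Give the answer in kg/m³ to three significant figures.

0.0283 kg/m³

The peak of an instantaneous 1D plume sits at x = vt; there the Gaussian factor is 1 and C_max = M/(n_e·A·√(4πDt)), where n_e·A is the pore area the mass is dissolved in.
√(4πDt) = √(4π × 0.0381 × 37.9) = 4.260 m, so C_max = 14.0/(0.31 × 375 × 4.260) = 0.0283 kg/m³.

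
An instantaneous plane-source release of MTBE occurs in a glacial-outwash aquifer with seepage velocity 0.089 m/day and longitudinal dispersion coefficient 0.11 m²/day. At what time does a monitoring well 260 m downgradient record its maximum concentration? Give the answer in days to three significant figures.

2910 days

For the 1D instantaneous-source solution, setting ∂C/∂t = 0 at fixed x gives v²t² + 2Dt − x² = 0, so t = (√(D² + v²x²) − D)/v².
√(D² + v²x²) = √(0.11² + 0.089² × 260²) = 23.14; v² = 0.007921.
t = (23.14 − 0.11)/0.007921 = 2910 days (vs. the pure-advection estimate x/v = 2920 d).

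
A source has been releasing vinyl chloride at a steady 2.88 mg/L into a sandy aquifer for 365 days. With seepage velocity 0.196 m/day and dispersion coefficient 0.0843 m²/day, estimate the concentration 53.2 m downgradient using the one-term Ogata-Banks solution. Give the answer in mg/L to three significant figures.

2.85 mg/L

For a continuous step input, C/C₀ ≈ ½·erfc((x−vt)/(2√(Dt))).
vt = 0.196 × 365 = 71.54 m and 2√(Dt) = 2√(0.0843 × 365) = 11.09 m.
Argument (x−vt)/(2√(Dt)) = (53.2 − 71.54)/11.09 = -1.654; ½·erfc(-1.654) = 0.9903.
C = 2.88 × 0.9903 = 2.85 mg/L.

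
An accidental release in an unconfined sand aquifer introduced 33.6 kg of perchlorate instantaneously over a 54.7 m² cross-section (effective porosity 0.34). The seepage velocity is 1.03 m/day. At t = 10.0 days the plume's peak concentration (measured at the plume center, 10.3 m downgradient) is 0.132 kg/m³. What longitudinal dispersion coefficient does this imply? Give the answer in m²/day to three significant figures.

At the plume center C_max = M/(n_e·A·√(4πDt)), so D = M²/(4πt·(n_e·A·C_max)²).
n_e·A·C_max = 0.34 × 54.7 × 0.132 = 2.455 kg/m.
D = 33.6²/(4π × 10.0 × 2.455²) = 1.49 m²/day.

1.49 m²/day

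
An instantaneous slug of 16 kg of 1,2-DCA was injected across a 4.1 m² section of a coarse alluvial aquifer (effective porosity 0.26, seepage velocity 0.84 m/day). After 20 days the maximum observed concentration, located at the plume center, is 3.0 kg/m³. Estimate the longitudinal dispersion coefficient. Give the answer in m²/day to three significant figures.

At the plume center C_max = M/(n_e·A·√(4πDt)), so D = M²/(4πt·(n_e·A·C_max)²).
n_e·A·C_max = 0.26 × 4.1 × 3.0 = 3.198 kg/m.
D = 16²/(4π × 20 × 3.198²) = 0.0996 m²/day.

0.0996 m²/day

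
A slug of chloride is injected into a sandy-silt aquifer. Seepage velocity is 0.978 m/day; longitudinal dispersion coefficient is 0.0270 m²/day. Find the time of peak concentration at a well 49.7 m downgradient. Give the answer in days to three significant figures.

50.8 days

For the 1D instantaneous-source solution, setting ∂C/∂t = 0 at fixed x gives v²t² + 2Dt − x² = 0, so t = (√(D² + v²x²) − D)/v².
√(D² + v²x²) = √(0.0270² + 0.978² × 49.7²) = 48.61; v² = 0.956484.
t = (48.61 − 0.0270)/0.956484 = 50.8 days (vs. the pure-advection estimate x/v = 50.8 d).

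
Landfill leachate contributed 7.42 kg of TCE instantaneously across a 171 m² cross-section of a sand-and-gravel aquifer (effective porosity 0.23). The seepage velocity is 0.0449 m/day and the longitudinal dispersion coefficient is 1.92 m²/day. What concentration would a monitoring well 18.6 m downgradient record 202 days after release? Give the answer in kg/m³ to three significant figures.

0.00255 kg/m³

For an instantaneous plane source, C(x,t) = M/(n_e·A·√(4πDt)) · exp(−(x−vt)²/(4Dt)), with n_e·A the pore (flow) area.
Plume center vt = 0.0449 × 202 = 9.0698 m, so the well at 18.6 m is 9.5302 m downgradient of the peak.
√(4πDt) = 69.81 m, giving peak height M/(n_e·A·√(4πDt)) = 7.42/(0.23 × 171 × 69.81) = 0.002702 kg/m³.
(x−vt)²/(4Dt) = (9.5302)²/(4 × 1.92 × 202) = 0.05855; exp(−0.05855) = 0.9431.
C = 0.002702 × 0.9431 = 0.00255 kg/m³.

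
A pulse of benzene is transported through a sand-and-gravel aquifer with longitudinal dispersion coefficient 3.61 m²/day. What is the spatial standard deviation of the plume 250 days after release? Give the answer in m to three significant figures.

Dispersive spreading gives a Gaussian with σ² = 2Dt; advection only shifts the center.
σ = √(2 × 3.61 × 250) = 42.5 m.

42.5 m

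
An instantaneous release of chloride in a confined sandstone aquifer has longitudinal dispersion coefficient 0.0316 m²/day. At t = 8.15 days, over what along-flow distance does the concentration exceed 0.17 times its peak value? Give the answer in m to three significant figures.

The plume is Gaussian with σ = √(2Dt) = √(2 × 0.0316 × 8.15) = 0.7177 m.
C/C_peak = exp(−Δx²/(2σ²)) = 0.17 ⇒ Δx = σ·√(−2 ln 0.17) = 0.7177 × 1.883 = 1.351 m.
Width = 2Δx = 2.70 m.

2.70 m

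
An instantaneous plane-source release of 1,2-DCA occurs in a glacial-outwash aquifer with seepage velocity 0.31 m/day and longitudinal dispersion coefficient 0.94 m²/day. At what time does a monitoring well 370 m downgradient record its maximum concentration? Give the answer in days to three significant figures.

For the 1D instantaneous-source solution, setting ∂C/∂t = 0 at fixed x gives v²t² + 2Dt − x² = 0, so t = (√(D² + v²x²) − D)/v².
√(D² + v²x²) = √(0.94² + 0.31² × 370²) = 114.7; v² = 0.0961.
t = (114.7 − 0.94)/0.0961 = 1180 days (vs. the pure-advection estimate x/v = 1190 d).

1180 days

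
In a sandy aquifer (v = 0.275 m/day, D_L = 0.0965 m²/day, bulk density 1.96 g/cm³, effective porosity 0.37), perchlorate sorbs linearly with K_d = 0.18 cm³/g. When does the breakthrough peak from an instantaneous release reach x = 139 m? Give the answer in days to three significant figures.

Retardation factor R = 1 + ρ_b·K_d/n = 1 + 1.96 × 0.18/0.37 = 1.954.
Sorption retards both mechanisms: v_R = v/R = 0.1407 m/day, D_R = D/R = 0.04939 m²/day.
Peak time from v_R²t² + 2D_R t − x² = 0: t = (√(D_R² + v_R²x²) − D_R)/v_R².
√(D_R² + v_R²x²) = √(0.04939² + 0.1407² × 139²) = 19.56; v_R² = 0.01980.
t = (19.56 − 0.04939)/0.01980 = 985 days.

985 days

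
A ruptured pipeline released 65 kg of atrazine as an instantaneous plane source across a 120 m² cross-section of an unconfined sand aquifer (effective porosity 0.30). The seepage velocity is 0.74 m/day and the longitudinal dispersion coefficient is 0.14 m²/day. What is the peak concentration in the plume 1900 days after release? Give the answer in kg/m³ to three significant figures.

The peak of an instantaneous 1D plume sits at x = vt; there the Gaussian factor is 1 and C_max = M/(n_e·A·√(4πDt)), where n_e·A is the pore area the mass is dissolved in.
√(4πDt) = √(4π × 0.14 × 1900) = 57.82 m, so C_max = 65/(0.30 × 120 × 57.82) = 0.0312 kg/m³.

0.0312 kg/m³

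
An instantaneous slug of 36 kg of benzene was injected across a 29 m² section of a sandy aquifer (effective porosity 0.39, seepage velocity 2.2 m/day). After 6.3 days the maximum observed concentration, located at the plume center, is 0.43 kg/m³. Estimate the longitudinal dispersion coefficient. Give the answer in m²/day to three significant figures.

At the plume center C_max = M/(n_e·A·√(4πDt)), so D = M²/(4πt·(n_e·A·C_max)²).
n_e·A·C_max = 0.39 × 29 × 0.43 = 4.863 kg/m.
D = 36²/(4π × 6.3 × 4.863²) = 0.692 m²/day.

0.692 m²/day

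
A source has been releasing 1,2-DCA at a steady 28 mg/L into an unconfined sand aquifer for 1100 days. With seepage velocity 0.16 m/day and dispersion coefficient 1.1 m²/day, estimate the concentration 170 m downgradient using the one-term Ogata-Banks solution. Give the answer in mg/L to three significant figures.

For a continuous step input, C/C₀ ≈ ½·erfc((x−vt)/(2√(Dt))).
vt = 0.16 × 1100 = 176 m and 2√(Dt) = 2√(1.1 × 1100) = 69.57 m.
Argument (x−vt)/(2√(Dt)) = (170 − 176)/69.57 = -0.08624; ½·erfc(-0.08624) = 0.5485.
C = 28 × 0.5485 = 15.4 mg/L.

15.4 mg/L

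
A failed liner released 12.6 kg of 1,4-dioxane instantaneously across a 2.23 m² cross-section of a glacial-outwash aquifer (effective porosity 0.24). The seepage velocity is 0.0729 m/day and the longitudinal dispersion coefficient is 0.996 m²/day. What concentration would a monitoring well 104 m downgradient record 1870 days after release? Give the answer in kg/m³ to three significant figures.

0.134 kg/m³

For an instantaneous plane source, C(x,t) = M/(n_e·A·√(4πDt)) · exp(−(x−vt)²/(4Dt)), with n_e·A the pore (flow) area.
Plume center vt = 0.0729 × 1870 = 136.323 m, so the well at 104 m is 32.323 m upgradient of the peak.
√(4πDt) = 153.0 m, giving peak height M/(n_e·A·√(4πDt)) = 12.6/(0.24 × 2.23 × 153.0) = 0.1539 kg/m³.
(x−vt)²/(4Dt) = (-32.323)²/(4 × 0.996 × 1870) = 0.1402; exp(−0.1402) = 0.8692.
C = 0.1539 × 0.8692 = 0.134 kg/m³.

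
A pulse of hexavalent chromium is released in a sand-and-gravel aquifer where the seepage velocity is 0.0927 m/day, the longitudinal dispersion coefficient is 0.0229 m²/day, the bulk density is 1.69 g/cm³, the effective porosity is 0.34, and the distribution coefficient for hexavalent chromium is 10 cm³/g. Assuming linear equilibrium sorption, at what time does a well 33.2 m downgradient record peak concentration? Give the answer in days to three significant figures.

Retardation factor R = 1 + ρ_b·K_d/n = 1 + 1.69 × 10/0.34 = 50.71.
Sorption retards both mechanisms: v_R = v/R = 0.001828 m/day, D_R = D/R = 0.0004516 m²/day.
Peak time from v_R²t² + 2D_R t − x² = 0: t = (√(D_R² + v_R²x²) − D_R)/v_R².
√(D_R² + v_R²x²) = √(0.0004516² + 0.001828² × 33.2²) = 0.06069; v_R² = 3.342e-06.
t = (0.06069 − 0.0004516)/3.342e-06 = 18000 days.

18000 days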